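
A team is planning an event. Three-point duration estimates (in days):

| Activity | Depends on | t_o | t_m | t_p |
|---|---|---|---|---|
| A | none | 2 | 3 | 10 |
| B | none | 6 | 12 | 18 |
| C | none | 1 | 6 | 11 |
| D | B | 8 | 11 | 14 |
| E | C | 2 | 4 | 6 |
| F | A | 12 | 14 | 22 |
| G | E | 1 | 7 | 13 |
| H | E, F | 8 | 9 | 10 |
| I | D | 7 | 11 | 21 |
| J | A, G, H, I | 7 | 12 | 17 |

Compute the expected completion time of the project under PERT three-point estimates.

47 days

te_A = (2 + 4·3 + 10)/6 = 24/6 = 4
te_B = (6 + 4·12 + 18)/6 = 72/6 = 12
te_C = (1 + 4·6 + 11)/6 = 36/6 = 6
te_D = (8 + 4·11 + 14)/6 = 66/6 = 11
te_E = (2 + 4·4 + 6)/6 = 24/6 = 4
te_F = (12 + 4·14 + 22)/6 = 90/6 = 15
te_G = (1 + 4·7 + 13)/6 = 42/6 = 7
te_H = (8 + 4·9 + 10)/6 = 54/6 = 9
te_I = (7 + 4·11 + 21)/6 = 72/6 = 12
te_J = (7 + 4·12 + 17)/6 = 72/6 = 12

Forward pass:
ES_A = 0; EF_A = 4
ES_B = 0; EF_B = 12
ES_C = 0; EF_C = 6
ES_D = 12; EF_D = 12+11 = 23
ES_E = 6; EF_E = 6+4 = 10
ES_F = 4; EF_F = 4+15 = 19
ES_G = 10; EF_G = 10+7 = 17
ES_H = max(EF_E=10, EF_F=19) = 19; EF_H = 19+9 = 28
ES_I = 23; EF_I = 23+12 = 35
ES_J = max(EF_A=4, EF_G=17, EF_H=28, EF_I=35) = 35; EF_J = 35+12 = 47
Expected project duration μ = 47 days. Critical path: B → D → I → J.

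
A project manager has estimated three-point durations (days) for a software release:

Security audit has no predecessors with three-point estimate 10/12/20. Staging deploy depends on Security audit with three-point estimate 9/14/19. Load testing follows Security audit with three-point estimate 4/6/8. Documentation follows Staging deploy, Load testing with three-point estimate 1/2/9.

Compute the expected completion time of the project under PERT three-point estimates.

te_Security audit = (10 + 4·12 + 20)/6 = 78/6 = 13
te_Staging deploy = (9 + 4·14 + 19)/6 = 84/6 = 14
te_Load testing = (4 + 4·6 + 8)/6 = 36/6 = 6
te_Documentation = (1 + 4·2 + 9)/6 = 18/6 = 3

Forward pass:
ES_Security audit = 0; EF_Security audit = 13
ES_Staging deploy = 13; EF_Staging deploy = 13+14 = 27
ES_Load testing = 13; EF_Load testing = 13+6 = 19
ES_Documentation = max(EF_Staging deploy=27, EF_Load testing=19) = 27; EF_Documentation = 27+3 = 30
Expected project duration μ = 30 days. Critical path: Security audit → Staging deploy → Documentation.

30 days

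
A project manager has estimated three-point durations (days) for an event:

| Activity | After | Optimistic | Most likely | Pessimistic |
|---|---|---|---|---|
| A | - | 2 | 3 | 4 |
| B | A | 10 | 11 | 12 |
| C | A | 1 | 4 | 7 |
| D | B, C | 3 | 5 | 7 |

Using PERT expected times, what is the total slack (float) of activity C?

te_A = (2 + 4·3 + 4)/6 = 18/6 = 3
te_B = (10 + 4·11 + 12)/6 = 66/6 = 11
te_C = (1 + 4·4 + 7)/6 = 24/6 = 4
te_D = (3 + 4·5 + 7)/6 = 30/6 = 5

Forward pass:
ES_A = 0; EF_A = 3
ES_B = 3; EF_B = 3+11 = 14
ES_C = 3; EF_C = 3+4 = 7
ES_D = max(EF_B=14, EF_C=7) = 14; EF_D = 14+5 = 19
Expected project duration μ = 19 days. Critical path: A → B → D.

Backward pass:
LF_D = 19; LS_D = 19−5 = 14
LF_C = LS_D = 14; LS_C = 14−4 = 10
LF_B = LS_D = 14; LS_B = 14−11 = 3
LF_A = min(LS_B=3, LS_C=10) = 3; LS_A = 3−3 = 0
Slack_C = LS_C − ES_C = 10 − 3 = 7

7 days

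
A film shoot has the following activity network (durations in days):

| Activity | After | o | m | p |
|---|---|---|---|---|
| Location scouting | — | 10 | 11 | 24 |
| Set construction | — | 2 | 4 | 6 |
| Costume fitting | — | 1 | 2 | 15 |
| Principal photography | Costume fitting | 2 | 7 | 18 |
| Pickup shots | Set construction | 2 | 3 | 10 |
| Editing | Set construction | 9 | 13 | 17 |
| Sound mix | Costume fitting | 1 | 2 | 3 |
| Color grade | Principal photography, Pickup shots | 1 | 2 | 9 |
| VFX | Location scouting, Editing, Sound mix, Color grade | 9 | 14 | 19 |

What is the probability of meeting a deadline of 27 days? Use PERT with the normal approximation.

0.037

te_Location scouting = (10 + 4·11 + 24)/6 = 78/6 = 13; σ²_Location scouting = ((24−10)/6)² = 5.444
te_Set construction = (2 + 4·4 + 6)/6 = 24/6 = 4; σ²_Set construction = ((6−2)/6)² = 0.444
te_Costume fitting = (1 + 4·2 + 15)/6 = 24/6 = 4; σ²_Costume fitting = ((15−1)/6)² = 5.444
te_Principal photography = (2 + 4·7 + 18)/6 = 48/6 = 8; σ²_Principal photography = ((18−2)/6)² = 7.111
te_Pickup shots = (2 + 4·3 + 10)/6 = 24/6 = 4; σ²_Pickup shots = ((10−2)/6)² = 1.778
te_Editing = (9 + 4·13 + 17)/6 = 78/6 = 13; σ²_Editing = ((17−9)/6)² = 1.778
te_Sound mix = (1 + 4·2 + 3)/6 = 12/6 = 2; σ²_Sound mix = ((3−1)/6)² = 0.111
te_Color grade = (1 + 4·2 + 9)/6 = 18/6 = 3; σ²_Color grade = ((9−1)/6)² = 1.778
te_VFX = (9 + 4·14 + 19)/6 = 84/6 = 14; σ²_VFX = ((19−9)/6)² = 2.778

Forward pass:
ES_Location scouting = 0; EF_Location scouting = 13
ES_Set construction = 0; EF_Set construction = 4
ES_Costume fitting = 0; EF_Costume fitting = 4
ES_Principal photography = 4; EF_Principal photography = 4+8 = 12
ES_Pickup shots = 4; EF_Pickup shots = 4+4 = 8
ES_Editing = 4; EF_Editing = 4+13 = 17
ES_Sound mix = 4; EF_Sound mix = 4+2 = 6
ES_Color grade = max(EF_Principal photography=12, EF_Pickup shots=8) = 12; EF_Color grade = 12+3 = 15
ES_VFX = max(EF_Location scouting=13, EF_Editing=17, EF_Sound mix=6, EF_Color grade=15) = 17; EF_VFX = 17+14 = 31
Expected project duration μ = 31 days. Critical path: Set construction → Editing → VFX.

Variance along critical path = 0.444 + 1.778 + 2.778 = 5.000; σ = √5.000 = 2.236 days.
Z = (27 − 31) / 2.236 = -1.789
P(T ≤ 27) = Φ(-1.789) ≈ 0.037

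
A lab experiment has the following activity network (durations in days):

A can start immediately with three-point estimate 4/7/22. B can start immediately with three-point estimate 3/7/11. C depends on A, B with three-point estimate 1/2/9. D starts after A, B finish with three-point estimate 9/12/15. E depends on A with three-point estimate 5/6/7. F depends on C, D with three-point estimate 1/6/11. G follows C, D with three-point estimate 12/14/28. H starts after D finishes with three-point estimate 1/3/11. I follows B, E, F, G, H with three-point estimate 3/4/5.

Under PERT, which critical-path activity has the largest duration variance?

te_A = (4 + 4·7 + 22)/6 = 54/6 = 9; σ²_A = ((22−4)/6)² = 9.000
te_B = (3 + 4·7 + 11)/6 = 42/6 = 7; σ²_B = ((11−3)/6)² = 1.778
te_C = (1 + 4·2 + 9)/6 = 18/6 = 3; σ²_C = ((9−1)/6)² = 1.778
te_D = (9 + 4·12 + 15)/6 = 72/6 = 12; σ²_D = ((15−9)/6)² = 1.000
te_E = (5 + 4·6 + 7)/6 = 36/6 = 6; σ²_E = ((7−5)/6)² = 0.111
te_F = (1 + 4·6 + 11)/6 = 36/6 = 6; σ²_F = ((11−1)/6)² = 2.778
te_G = (12 + 4·14 + 28)/6 = 96/6 = 16; σ²_G = ((28−12)/6)² = 7.111
te_H = (1 + 4·3 + 11)/6 = 24/6 = 4; σ²_H = ((11−1)/6)² = 2.778
te_I = (3 + 4·4 + 5)/6 = 24/6 = 4; σ²_I = ((5−3)/6)² = 0.111

Forward pass:
ES_A = 0; EF_A = 9
ES_B = 0; EF_B = 7
ES_C = max(EF_A=9, EF_B=7) = 9; EF_C = 9+3 = 12
ES_D = max(EF_A=9, EF_B=7) = 9; EF_D = 9+12 = 21
ES_E = 9; EF_E = 9+6 = 15
ES_F = max(EF_C=12, EF_D=21) = 21; EF_F = 21+6 = 27
ES_G = max(EF_C=12, EF_D=21) = 21; EF_G = 21+16 = 37
ES_H = 21; EF_H = 21+4 = 25
ES_I = max(EF_B=7, EF_E=15, EF_F=27, EF_G=37, EF_H=25) = 37; EF_I = 37+4 = 41
Expected project duration μ = 41 days. Critical path: A → D → G → I.

Variances on critical path: σ²_A=9.000, σ²_D=1.000, σ²_G=7.111, σ²_I=0.111.
Largest is σ²_A = 9.000.

A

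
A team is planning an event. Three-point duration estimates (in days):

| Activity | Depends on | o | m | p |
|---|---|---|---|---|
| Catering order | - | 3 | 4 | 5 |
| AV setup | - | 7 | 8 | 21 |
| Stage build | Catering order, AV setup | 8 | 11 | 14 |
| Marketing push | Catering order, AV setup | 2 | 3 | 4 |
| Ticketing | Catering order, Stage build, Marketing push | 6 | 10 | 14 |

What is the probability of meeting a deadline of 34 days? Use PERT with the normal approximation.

0.852

te_Catering order = (3 + 4·4 + 5)/6 = 24/6 = 4; σ²_Catering order = ((5−3)/6)² = 0.111
te_AV setup = (7 + 4·8 + 21)/6 = 60/6 = 10; σ²_AV setup = ((21−7)/6)² = 5.444
te_Stage build = (8 + 4·11 + 14)/6 = 66/6 = 11; σ²_Stage build = ((14−8)/6)² = 1.000
te_Marketing push = (2 + 4·3 + 4)/6 = 18/6 = 3; σ²_Marketing push = ((4−2)/6)² = 0.111
te_Ticketing = (6 + 4·10 + 14)/6 = 60/6 = 10; σ²_Ticketing = ((14−6)/6)² = 1.778

Forward pass:
ES_Catering order = 0; EF_Catering order = 4
ES_AV setup = 0; EF_AV setup = 10
ES_Stage build = max(EF_Catering order=4, EF_AV setup=10) = 10; EF_Stage build = 10+11 = 21
ES_Marketing push = max(EF_Catering order=4, EF_AV setup=10) = 10; EF_Marketing push = 10+3 = 13
ES_Ticketing = max(EF_Catering order=4, EF_Stage build=21, EF_Marketing push=13) = 21; EF_Ticketing = 21+10 = 31
Expected project duration μ = 31 days. Critical path: AV setup → Stage build → Ticketing.

Variance along critical path = 5.444 + 1.000 + 1.778 = 8.222; σ = √8.222 = 2.867 days.
Z = (34 − 31) / 2.867 = 1.046
P(T ≤ 34) = Φ(1.046) ≈ 0.852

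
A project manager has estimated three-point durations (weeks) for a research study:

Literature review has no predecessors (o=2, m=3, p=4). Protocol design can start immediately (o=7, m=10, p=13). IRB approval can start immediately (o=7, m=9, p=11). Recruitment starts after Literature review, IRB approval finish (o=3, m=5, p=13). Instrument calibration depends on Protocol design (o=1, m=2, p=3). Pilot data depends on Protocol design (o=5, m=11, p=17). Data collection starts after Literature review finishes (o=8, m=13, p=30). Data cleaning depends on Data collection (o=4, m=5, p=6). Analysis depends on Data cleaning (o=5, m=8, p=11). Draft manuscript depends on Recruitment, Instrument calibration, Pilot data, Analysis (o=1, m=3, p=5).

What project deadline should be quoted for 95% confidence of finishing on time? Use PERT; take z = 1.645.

te_Literature review = (2 + 4·3 + 4)/6 = 18/6 = 3; σ²_Literature review = ((4−2)/6)² = 0.111
te_Protocol design = (7 + 4·10 + 13)/6 = 60/6 = 10; σ²_Protocol design = ((13−7)/6)² = 1.000
te_IRB approval = (7 + 4·9 + 11)/6 = 54/6 = 9; σ²_IRB approval = ((11−7)/6)² = 0.444
te_Recruitment = (3 + 4·5 + 13)/6 = 36/6 = 6; σ²_Recruitment = ((13−3)/6)² = 2.778
te_Instrument calibration = (1 + 4·2 + 3)/6 = 12/6 = 2; σ²_Instrument calibration = ((3−1)/6)² = 0.111
te_Pilot data = (5 + 4·11 + 17)/6 = 66/6 = 11; σ²_Pilot data = ((17−5)/6)² = 4.000
te_Data collection = (8 + 4·13 + 30)/6 = 90/6 = 15; σ²_Data collection = ((30−8)/6)² = 13.444
te_Data cleaning = (4 + 4·5 + 6)/6 = 30/6 = 5; σ²_Data cleaning = ((6−4)/6)² = 0.111
te_Analysis = (5 + 4·8 + 11)/6 = 48/6 = 8; σ²_Analysis = ((11−5)/6)² = 1.000
te_Draft manuscript = (1 + 4·3 + 5)/6 = 18/6 = 3; σ²_Draft manuscript = ((5−1)/6)² = 0.444

Forward pass:
ES_Literature review = 0; EF_Literature review = 3
ES_Protocol design = 0; EF_Protocol design = 10
ES_IRB approval = 0; EF_IRB approval = 9
ES_Recruitment = max(EF_Literature review=3, EF_IRB approval=9) = 9; EF_Recruitment = 9+6 = 15
ES_Instrument calibration = 10; EF_Instrument calibration = 10+2 = 12
ES_Pilot data = 10; EF_Pilot data = 10+11 = 21
ES_Data collection = 3; EF_Data collection = 3+15 = 18
ES_Data cleaning = 18; EF_Data cleaning = 18+5 = 23
ES_Analysis = 23; EF_Analysis = 23+8 = 31
ES_Draft manuscript = max(EF_Recruitment=15, EF_Instrument calibration=12, EF_Pilot data=21, EF_Analysis=31) = 31; EF_Draft manuscript = 31+3 = 34
Expected project duration μ = 34 weeks. Critical path: Literature review → Data collection → Data cleaning → Analysis → Draft manuscript.

Variance along critical path = 0.111 + 13.444 + 0.111 + 1.000 + 0.444 = 15.111; σ = 3.887 weeks.
D = μ + z·σ = 34 + 1.645·3.887 = 40.4 weeks

40.4 weeks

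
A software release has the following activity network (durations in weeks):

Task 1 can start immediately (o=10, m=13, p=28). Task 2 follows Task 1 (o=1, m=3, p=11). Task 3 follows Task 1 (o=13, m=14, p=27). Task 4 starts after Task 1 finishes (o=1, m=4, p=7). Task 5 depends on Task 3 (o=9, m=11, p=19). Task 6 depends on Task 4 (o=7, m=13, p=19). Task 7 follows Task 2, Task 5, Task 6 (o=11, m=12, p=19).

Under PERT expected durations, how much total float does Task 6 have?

te_Task 1 = (10 + 4·13 + 28)/6 = 90/6 = 15
te_Task 2 = (1 + 4·3 + 11)/6 = 24/6 = 4
te_Task 3 = (13 + 4·14 + 27)/6 = 96/6 = 16
te_Task 4 = (1 + 4·4 + 7)/6 = 24/6 = 4
te_Task 5 = (9 + 4·11 + 19)/6 = 72/6 = 12
te_Task 6 = (7 + 4·13 + 19)/6 = 78/6 = 13
te_Task 7 = (11 + 4·12 + 19)/6 = 78/6 = 13

Forward pass:
ES_Task 1 = 0; EF_Task 1 = 15
ES_Task 2 = 15; EF_Task 2 = 15+4 = 19
ES_Task 3 = 15; EF_Task 3 = 15+16 = 31
ES_Task 4 = 15; EF_Task 4 = 15+4 = 19
ES_Task 5 = 31; EF_Task 5 = 31+12 = 43
ES_Task 6 = 19; EF_Task 6 = 19+13 = 32
ES_Task 7 = max(EF_Task 2=19, EF_Task 5=43, EF_Task 6=32) = 43; EF_Task 7 = 43+13 = 56
Expected project duration μ = 56 weeks. Critical path: Task 1 → Task 3 → Task 5 → Task 7.

Backward pass:
LF_Task 7 = 56; LS_Task 7 = 56−13 = 43
LF_Task 6 = LS_Task 7 = 43; LS_Task 6 = 43−13 = 30
LF_Task 5 = LS_Task 7 = 43; LS_Task 5 = 43−12 = 31
LF_Task 4 = LS_Task 6 = 30; LS_Task 4 = 30−4 = 26
LF_Task 3 = LS_Task 5 = 31; LS_Task 3 = 31−16 = 15
LF_Task 2 = LS_Task 7 = 43; LS_Task 2 = 43−4 = 39
LF_Task 1 = min(LS_Task 2=39, LS_Task 3=15, LS_Task 4=26) = 15; LS_Task 1 = 15−15 = 0
Slack_Task 6 = LS_Task 6 − ES_Task 6 = 30 − 19 = 11

11 weeks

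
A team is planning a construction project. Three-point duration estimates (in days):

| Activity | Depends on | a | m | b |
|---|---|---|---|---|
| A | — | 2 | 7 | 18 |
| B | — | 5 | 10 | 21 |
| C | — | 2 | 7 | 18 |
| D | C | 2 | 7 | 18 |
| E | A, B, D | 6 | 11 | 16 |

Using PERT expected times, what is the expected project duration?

27 days

te_A = (2 + 4·7 + 18)/6 = 48/6 = 8
te_B = (5 + 4·10 + 21)/6 = 66/6 = 11
te_C = (2 + 4·7 + 18)/6 = 48/6 = 8
te_D = (2 + 4·7 + 18)/6 = 48/6 = 8
te_E = (6 + 4·11 + 16)/6 = 66/6 = 11

Forward pass:
ES_A = 0; EF_A = 8
ES_B = 0; EF_B = 11
ES_C = 0; EF_C = 8
ES_D = 8; EF_D = 8+8 = 16
ES_E = max(EF_A=8, EF_B=11, EF_D=16) = 16; EF_E = 16+11 = 27
Expected project duration μ = 27 days. Critical path: C → D → E.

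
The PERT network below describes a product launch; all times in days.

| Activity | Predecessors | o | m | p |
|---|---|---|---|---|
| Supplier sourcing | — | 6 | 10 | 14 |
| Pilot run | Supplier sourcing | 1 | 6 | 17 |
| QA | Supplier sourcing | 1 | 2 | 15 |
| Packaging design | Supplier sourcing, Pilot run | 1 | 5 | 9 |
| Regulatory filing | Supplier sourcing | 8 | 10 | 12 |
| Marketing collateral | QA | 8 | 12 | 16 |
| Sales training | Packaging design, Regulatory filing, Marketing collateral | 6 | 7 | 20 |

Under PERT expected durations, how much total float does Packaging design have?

4 days

te_Supplier sourcing = (6 + 4·10 + 14)/6 = 60/6 = 10
te_Pilot run = (1 + 4·6 + 17)/6 = 42/6 = 7
te_QA = (1 + 4·2 + 15)/6 = 24/6 = 4
te_Packaging design = (1 + 4·5 + 9)/6 = 30/6 = 5
te_Regulatory filing = (8 + 4·10 + 12)/6 = 60/6 = 10
te_Marketing collateral = (8 + 4·12 + 16)/6 = 72/6 = 12
te_Sales training = (6 + 4·7 + 20)/6 = 54/6 = 9

Forward pass:
ES_Supplier sourcing = 0; EF_Supplier sourcing = 10
ES_Pilot run = 10; EF_Pilot run = 10+7 = 17
ES_QA = 10; EF_QA = 10+4 = 14
ES_Packaging design = max(EF_Supplier sourcing=10, EF_Pilot run=17) = 17; EF_Packaging design = 17+5 = 22
ES_Regulatory filing = 10; EF_Regulatory filing = 10+10 = 20
ES_Marketing collateral = 14; EF_Marketing collateral = 14+12 = 26
ES_Sales training = max(EF_Packaging design=22, EF_Regulatory filing=20, EF_Marketing collateral=26) = 26; EF_Sales training = 26+9 = 35
Expected project duration μ = 35 days. Critical path: Supplier sourcing → QA → Marketing collateral → Sales training.

Backward pass:
LF_Sales training = 35; LS_Sales training = 35−9 = 26
LF_Marketing collateral = LS_Sales training = 26; LS_Marketing collateral = 26−12 = 14
LF_Regulatory filing = LS_Sales training = 26; LS_Regulatory filing = 26−10 = 16
LF_Packaging design = LS_Sales training = 26; LS_Packaging design = 26−5 = 21
LF_QA = LS_Marketing collateral = 14; LS_QA = 14−4 = 10
LF_Pilot run = LS_Packaging design = 21; LS_Pilot run = 21−7 = 14
LF_Supplier sourcing = min(LS_Pilot run=14, LS_QA=10, LS_Packaging design=21, LS_Regulatory filing=16) = 10; LS_Supplier sourcing = 10−10 = 0
Slack_Packaging design = LS_Packaging design − ES_Packaging design = 21 − 17 = 4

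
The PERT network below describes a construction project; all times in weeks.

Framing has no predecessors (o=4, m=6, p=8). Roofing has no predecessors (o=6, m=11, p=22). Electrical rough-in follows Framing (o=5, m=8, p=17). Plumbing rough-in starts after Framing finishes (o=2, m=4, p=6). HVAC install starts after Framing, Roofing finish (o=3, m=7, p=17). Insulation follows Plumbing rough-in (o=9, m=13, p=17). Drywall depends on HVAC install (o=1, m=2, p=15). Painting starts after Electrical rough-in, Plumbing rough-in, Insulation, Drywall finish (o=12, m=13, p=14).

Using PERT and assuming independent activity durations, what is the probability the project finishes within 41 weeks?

te_Framing = (4 + 4·6 + 8)/6 = 36/6 = 6; σ²_Framing = ((8−4)/6)² = 0.444
te_Roofing = (6 + 4·11 + 22)/6 = 72/6 = 12; σ²_Roofing = ((22−6)/6)² = 7.111
te_Electrical rough-in = (5 + 4·8 + 17)/6 = 54/6 = 9; σ²_Electrical rough-in = ((17−5)/6)² = 4.000
te_Plumbing rough-in = (2 + 4·4 + 6)/6 = 24/6 = 4; σ²_Plumbing rough-in = ((6−2)/6)² = 0.444
te_HVAC install = (3 + 4·7 + 17)/6 = 48/6 = 8; σ²_HVAC install = ((17−3)/6)² = 5.444
te_Insulation = (9 + 4·13 + 17)/6 = 78/6 = 13; σ²_Insulation = ((17−9)/6)² = 1.778
te_Drywall = (1 + 4·2 + 15)/6 = 24/6 = 4; σ²_Drywall = ((15−1)/6)² = 5.444
te_Painting = (12 + 4·13 + 14)/6 = 78/6 = 13; σ²_Painting = ((14−12)/6)² = 0.111

Forward pass:
ES_Framing = 0; EF_Framing = 6
ES_Roofing = 0; EF_Roofing = 12
ES_Electrical rough-in = 6; EF_Electrical rough-in = 6+9 = 15
ES_Plumbing rough-in = 6; EF_Plumbing rough-in = 6+4 = 10
ES_HVAC install = max(EF_Framing=6, EF_Roofing=12) = 12; EF_HVAC install = 12+8 = 20
ES_Insulation = 10; EF_Insulation = 10+13 = 23
ES_Drywall = 20; EF_Drywall = 20+4 = 24
ES_Painting = max(EF_Electrical rough-in=15, EF_Plumbing rough-in=10, EF_Insulation=23, EF_Drywall=24) = 24; EF_Painting = 24+13 = 37
Expected project duration μ = 37 weeks. Critical path: Roofing → HVAC install → Drywall → Painting.

Variance along critical path = 7.111 + 5.444 + 5.444 + 0.111 = 18.111; σ = √18.111 = 4.256 weeks.
Z = (41 − 37) / 4.256 = 0.940
P(T ≤ 41) = Φ(0.940) ≈ 0.826

0.826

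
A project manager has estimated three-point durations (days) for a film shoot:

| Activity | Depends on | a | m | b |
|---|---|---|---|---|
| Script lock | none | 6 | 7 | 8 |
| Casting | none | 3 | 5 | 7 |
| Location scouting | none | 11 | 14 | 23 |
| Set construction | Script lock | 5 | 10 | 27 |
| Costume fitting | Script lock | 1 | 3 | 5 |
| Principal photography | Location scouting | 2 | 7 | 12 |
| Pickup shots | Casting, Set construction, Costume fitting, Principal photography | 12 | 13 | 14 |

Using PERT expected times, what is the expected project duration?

35 days

te_Script lock = (6 + 4·7 + 8)/6 = 42/6 = 7
te_Casting = (3 + 4·5 + 7)/6 = 30/6 = 5
te_Location scouting = (11 + 4·14 + 23)/6 = 90/6 = 15
te_Set construction = (5 + 4·10 + 27)/6 = 72/6 = 12
te_Costume fitting = (1 + 4·3 + 5)/6 = 18/6 = 3
te_Principal photography = (2 + 4·7 + 12)/6 = 42/6 = 7
te_Pickup shots = (12 + 4·13 + 14)/6 = 78/6 = 13

Forward pass:
ES_Script lock = 0; EF_Script lock = 7
ES_Casting = 0; EF_Casting = 5
ES_Location scouting = 0; EF_Location scouting = 15
ES_Set construction = 7; EF_Set construction = 7+12 = 19
ES_Costume fitting = 7; EF_Costume fitting = 7+3 = 10
ES_Principal photography = 15; EF_Principal photography = 15+7 = 22
ES_Pickup shots = max(EF_Casting=5, EF_Set construction=19, EF_Costume fitting=10, EF_Principal photography=22) = 22; EF_Pickup shots = 22+13 = 35
Expected project duration μ = 35 days. Critical path: Location scouting → Principal photography → Pickup shots.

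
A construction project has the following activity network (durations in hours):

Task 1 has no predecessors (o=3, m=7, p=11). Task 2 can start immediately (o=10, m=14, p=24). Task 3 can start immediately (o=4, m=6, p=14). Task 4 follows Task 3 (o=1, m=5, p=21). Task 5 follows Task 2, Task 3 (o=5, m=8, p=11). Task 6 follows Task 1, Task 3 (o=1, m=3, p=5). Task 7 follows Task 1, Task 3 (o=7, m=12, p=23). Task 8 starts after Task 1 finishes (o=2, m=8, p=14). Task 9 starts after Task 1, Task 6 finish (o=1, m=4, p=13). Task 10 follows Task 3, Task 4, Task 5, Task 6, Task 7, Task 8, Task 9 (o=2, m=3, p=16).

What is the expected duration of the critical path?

28 hours

te_Task 1 = (3 + 4·7 + 11)/6 = 42/6 = 7
te_Task 2 = (10 + 4·14 + 24)/6 = 90/6 = 15
te_Task 3 = (4 + 4·6 + 14)/6 = 42/6 = 7
te_Task 4 = (1 + 4·5 + 21)/6 = 42/6 = 7
te_Task 5 = (5 + 4·8 + 11)/6 = 48/6 = 8
te_Task 6 = (1 + 4·3 + 5)/6 = 18/6 = 3
te_Task 7 = (7 + 4·12 + 23)/6 = 78/6 = 13
te_Task 8 = (2 + 4·8 + 14)/6 = 48/6 = 8
te_Task 9 = (1 + 4·4 + 13)/6 = 30/6 = 5
te_Task 10 = (2 + 4·3 + 16)/6 = 30/6 = 5

Forward pass:
ES_Task 1 = 0; EF_Task 1 = 7
ES_Task 2 = 0; EF_Task 2 = 15
ES_Task 3 = 0; EF_Task 3 = 7
ES_Task 4 = 7; EF_Task 4 = 7+7 = 14
ES_Task 5 = max(EF_Task 2=15, EF_Task 3=7) = 15; EF_Task 5 = 15+8 = 23
ES_Task 6 = max(EF_Task 1=7, EF_Task 3=7) = 7; EF_Task 6 = 7+3 = 10
ES_Task 7 = max(EF_Task 1=7, EF_Task 3=7) = 7; EF_Task 7 = 7+13 = 20
ES_Task 8 = 7; EF_Task 8 = 7+8 = 15
ES_Task 9 = max(EF_Task 1=7, EF_Task 6=10) = 10; EF_Task 9 = 10+5 = 15
ES_Task 10 = max(EF_Task 3=7, EF_Task 4=14, EF_Task 5=23, EF_Task 6=10, EF_Task 7=20, EF_Task 8=15, EF_Task 9=15) = 23; EF_Task 10 = 23+5 = 28
Expected project duration μ = 28 hours. Critical path: Task 2 → Task 5 → Task 10.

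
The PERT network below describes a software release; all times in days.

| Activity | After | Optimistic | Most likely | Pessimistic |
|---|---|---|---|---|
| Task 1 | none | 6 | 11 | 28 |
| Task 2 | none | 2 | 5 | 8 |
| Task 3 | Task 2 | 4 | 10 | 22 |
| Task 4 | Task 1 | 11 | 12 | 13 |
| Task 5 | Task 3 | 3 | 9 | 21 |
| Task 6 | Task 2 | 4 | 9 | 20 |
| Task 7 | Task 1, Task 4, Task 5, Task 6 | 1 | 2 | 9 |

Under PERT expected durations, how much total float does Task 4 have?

1 days

te_Task 1 = (6 + 4·11 + 28)/6 = 78/6 = 13
te_Task 2 = (2 + 4·5 + 8)/6 = 30/6 = 5
te_Task 3 = (4 + 4·10 + 22)/6 = 66/6 = 11
te_Task 4 = (11 + 4·12 + 13)/6 = 72/6 = 12
te_Task 5 = (3 + 4·9 + 21)/6 = 60/6 = 10
te_Task 6 = (4 + 4·9 + 20)/6 = 60/6 = 10
te_Task 7 = (1 + 4·2 + 9)/6 = 18/6 = 3

Forward pass:
ES_Task 1 = 0; EF_Task 1 = 13
ES_Task 2 = 0; EF_Task 2 = 5
ES_Task 3 = 5; EF_Task 3 = 5+11 = 16
ES_Task 4 = 13; EF_Task 4 = 13+12 = 25
ES_Task 5 = 16; EF_Task 5 = 16+10 = 26
ES_Task 6 = 5; EF_Task 6 = 5+10 = 15
ES_Task 7 = max(EF_Task 1=13, EF_Task 4=25, EF_Task 5=26, EF_Task 6=15) = 26; EF_Task 7 = 26+3 = 29
Expected project duration μ = 29 days. Critical path: Task 2 → Task 3 → Task 5 → Task 7.

Backward pass:
LF_Task 7 = 29; LS_Task 7 = 29−3 = 26
LF_Task 6 = LS_Task 7 = 26; LS_Task 6 = 26−10 = 16
LF_Task 5 = LS_Task 7 = 26; LS_Task 5 = 26−10 = 16
LF_Task 4 = LS_Task 7 = 26; LS_Task 4 = 26−12 = 14
LF_Task 3 = LS_Task 5 = 16; LS_Task 3 = 16−11 = 5
LF_Task 2 = min(LS_Task 3=5, LS_Task 6=16) = 5; LS_Task 2 = 5−5 = 0
LF_Task 1 = min(LS_Task 4=14, LS_Task 7=26) = 14; LS_Task 1 = 14−13 = 1
Slack_Task 4 = LS_Task 4 − ES_Task 4 = 14 − 13 = 1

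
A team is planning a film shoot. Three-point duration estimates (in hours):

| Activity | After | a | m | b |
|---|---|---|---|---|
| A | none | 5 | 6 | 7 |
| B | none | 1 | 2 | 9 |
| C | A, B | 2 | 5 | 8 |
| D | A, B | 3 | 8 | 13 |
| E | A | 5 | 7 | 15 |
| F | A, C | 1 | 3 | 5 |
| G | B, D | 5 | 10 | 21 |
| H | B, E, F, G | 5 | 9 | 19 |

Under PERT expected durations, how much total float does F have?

te_A = (5 + 4·6 + 7)/6 = 36/6 = 6
te_B = (1 + 4·2 + 9)/6 = 18/6 = 3
te_C = (2 + 4·5 + 8)/6 = 30/6 = 5
te_D = (3 + 4·8 + 13)/6 = 48/6 = 8
te_E = (5 + 4·7 + 15)/6 = 48/6 = 8
te_F = (1 + 4·3 + 5)/6 = 18/6 = 3
te_G = (5 + 4·10 + 21)/6 = 66/6 = 11
te_H = (5 + 4·9 + 19)/6 = 60/6 = 10

Forward pass:
ES_A = 0; EF_A = 6
ES_B = 0; EF_B = 3
ES_C = max(EF_A=6, EF_B=3) = 6; EF_C = 6+5 = 11
ES_D = max(EF_A=6, EF_B=3) = 6; EF_D = 6+8 = 14
ES_E = 6; EF_E = 6+8 = 14
ES_F = max(EF_A=6, EF_C=11) = 11; EF_F = 11+3 = 14
ES_G = max(EF_B=3, EF_D=14) = 14; EF_G = 14+11 = 25
ES_H = max(EF_B=3, EF_E=14, EF_F=14, EF_G=25) = 25; EF_H = 25+10 = 35
Expected project duration μ = 35 hours. Critical path: A → D → G → H.

Backward pass:
LF_H = 35; LS_H = 35−10 = 25
LF_G = LS_H = 25; LS_G = 25−11 = 14
LF_F = LS_H = 25; LS_F = 25−3 = 22
LF_E = LS_H = 25; LS_E = 25−8 = 17
LF_D = LS_G = 14; LS_D = 14−8 = 6
LF_C = LS_F = 22; LS_C = 22−5 = 17
LF_B = min(LS_C=17, LS_D=6, LS_G=14, LS_H=25) = 6; LS_B = 6−3 = 3
LF_A = min(LS_C=17, LS_D=6, LS_E=17, LS_F=22) = 6; LS_A = 6−6 = 0
Slack_F = LS_F − ES_F = 22 − 11 = 11

11 hours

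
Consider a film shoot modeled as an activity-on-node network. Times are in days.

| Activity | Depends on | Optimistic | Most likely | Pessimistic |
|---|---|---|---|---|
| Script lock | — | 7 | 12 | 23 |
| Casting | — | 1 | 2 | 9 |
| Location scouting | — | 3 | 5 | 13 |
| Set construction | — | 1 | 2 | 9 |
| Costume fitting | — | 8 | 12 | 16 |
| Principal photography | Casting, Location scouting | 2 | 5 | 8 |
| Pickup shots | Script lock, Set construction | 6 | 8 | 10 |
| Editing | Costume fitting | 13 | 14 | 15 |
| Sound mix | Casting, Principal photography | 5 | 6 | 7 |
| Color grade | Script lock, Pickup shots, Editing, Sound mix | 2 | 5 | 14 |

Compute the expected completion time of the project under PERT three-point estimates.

te_Script lock = (7 + 4·12 + 23)/6 = 78/6 = 13
te_Casting = (1 + 4·2 + 9)/6 = 18/6 = 3
te_Location scouting = (3 + 4·5 + 13)/6 = 36/6 = 6
te_Set construction = (1 + 4·2 + 9)/6 = 18/6 = 3
te_Costume fitting = (8 + 4·12 + 16)/6 = 72/6 = 12
te_Principal photography = (2 + 4·5 + 8)/6 = 30/6 = 5
te_Pickup shots = (6 + 4·8 + 10)/6 = 48/6 = 8
te_Editing = (13 + 4·14 + 15)/6 = 84/6 = 14
te_Sound mix = (5 + 4·6 + 7)/6 = 36/6 = 6
te_Color grade = (2 + 4·5 + 14)/6 = 36/6 = 6

Forward pass:
ES_Script lock = 0; EF_Script lock = 13
ES_Casting = 0; EF_Casting = 3
ES_Location scouting = 0; EF_Location scouting = 6
ES_Set construction = 0; EF_Set construction = 3
ES_Costume fitting = 0; EF_Costume fitting = 12
ES_Principal photography = max(EF_Casting=3, EF_Location scouting=6) = 6; EF_Principal photography = 6+5 = 11
ES_Pickup shots = max(EF_Script lock=13, EF_Set construction=3) = 13; EF_Pickup shots = 13+8 = 21
ES_Editing = 12; EF_Editing = 12+14 = 26
ES_Sound mix = max(EF_Casting=3, EF_Principal photography=11) = 11; EF_Sound mix = 11+6 = 17
ES_Color grade = max(EF_Script lock=13, EF_Pickup shots=21, EF_Editing=26, EF_Sound mix=17) = 26; EF_Color grade = 26+6 = 32
Expected project duration μ = 32 days. Critical path: Costume fitting → Editing → Color grade.

32 days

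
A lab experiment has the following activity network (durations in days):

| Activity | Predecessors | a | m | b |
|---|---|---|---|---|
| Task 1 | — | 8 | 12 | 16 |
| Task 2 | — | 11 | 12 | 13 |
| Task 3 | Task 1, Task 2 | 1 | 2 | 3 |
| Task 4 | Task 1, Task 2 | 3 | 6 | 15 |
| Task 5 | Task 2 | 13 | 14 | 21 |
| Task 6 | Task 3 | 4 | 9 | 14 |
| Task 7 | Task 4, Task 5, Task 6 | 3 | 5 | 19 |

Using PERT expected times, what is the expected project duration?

34 days

te_Task 1 = (8 + 4·12 + 16)/6 = 72/6 = 12
te_Task 2 = (11 + 4·12 + 13)/6 = 72/6 = 12
te_Task 3 = (1 + 4·2 + 3)/6 = 12/6 = 2
te_Task 4 = (3 + 4·6 + 15)/6 = 42/6 = 7
te_Task 5 = (13 + 4·14 + 21)/6 = 90/6 = 15
te_Task 6 = (4 + 4·9 + 14)/6 = 54/6 = 9
te_Task 7 = (3 + 4·5 + 19)/6 = 42/6 = 7

Forward pass:
ES_Task 1 = 0; EF_Task 1 = 12
ES_Task 2 = 0; EF_Task 2 = 12
ES_Task 3 = max(EF_Task 1=12, EF_Task 2=12) = 12; EF_Task 3 = 12+2 = 14
ES_Task 4 = max(EF_Task 1=12, EF_Task 2=12) = 12; EF_Task 4 = 12+7 = 19
ES_Task 5 = 12; EF_Task 5 = 12+15 = 27
ES_Task 6 = 14; EF_Task 6 = 14+9 = 23
ES_Task 7 = max(EF_Task 4=19, EF_Task 5=27, EF_Task 6=23) = 27; EF_Task 7 = 27+7 = 34
Expected project duration μ = 34 days. Critical path: Task 2 → Task 5 → Task 7.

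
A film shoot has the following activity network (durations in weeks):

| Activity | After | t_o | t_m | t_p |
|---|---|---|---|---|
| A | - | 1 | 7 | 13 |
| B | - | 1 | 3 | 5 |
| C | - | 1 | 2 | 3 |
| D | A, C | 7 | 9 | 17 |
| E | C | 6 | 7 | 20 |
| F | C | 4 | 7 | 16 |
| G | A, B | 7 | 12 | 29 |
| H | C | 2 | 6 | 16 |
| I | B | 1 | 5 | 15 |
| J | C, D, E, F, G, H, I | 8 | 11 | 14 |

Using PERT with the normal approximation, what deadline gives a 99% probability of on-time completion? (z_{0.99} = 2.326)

te_A = (1 + 4·7 + 13)/6 = 42/6 = 7; σ²_A = ((13−1)/6)² = 4.000
te_B = (1 + 4·3 + 5)/6 = 18/6 = 3; σ²_B = ((5−1)/6)² = 0.444
te_C = (1 + 4·2 + 3)/6 = 12/6 = 2; σ²_C = ((3−1)/6)² = 0.111
te_D = (7 + 4·9 + 17)/6 = 60/6 = 10; σ²_D = ((17−7)/6)² = 2.778
te_E = (6 + 4·7 + 20)/6 = 54/6 = 9; σ²_E = ((20−6)/6)² = 5.444
te_F = (4 + 4·7 + 16)/6 = 48/6 = 8; σ²_F = ((16−4)/6)² = 4.000
te_G = (7 + 4·12 + 29)/6 = 84/6 = 14; σ²_G = ((29−7)/6)² = 13.444
te_H = (2 + 4·6 + 16)/6 = 42/6 = 7; σ²_H = ((16−2)/6)² = 5.444
te_I = (1 + 4·5 + 15)/6 = 36/6 = 6; σ²_I = ((15−1)/6)² = 5.444
te_J = (8 + 4·11 + 14)/6 = 66/6 = 11; σ²_J = ((14−8)/6)² = 1.000

Forward pass:
ES_A = 0; EF_A = 7
ES_B = 0; EF_B = 3
ES_C = 0; EF_C = 2
ES_D = max(EF_A=7, EF_C=2) = 7; EF_D = 7+10 = 17
ES_E = 2; EF_E = 2+9 = 11
ES_F = 2; EF_F = 2+8 = 10
ES_G = max(EF_A=7, EF_B=3) = 7; EF_G = 7+14 = 21
ES_H = 2; EF_H = 2+7 = 9
ES_I = 3; EF_I = 3+6 = 9
ES_J = max(EF_C=2, EF_D=17, EF_E=11, EF_F=10, EF_G=21, EF_H=9, EF_I=9) = 21; EF_J = 21+11 = 32
Expected project duration μ = 32 weeks. Critical path: A → G → J.

Variance along critical path = 4.000 + 13.444 + 1.000 = 18.444; σ = 4.295 weeks.
D = μ + z·σ = 32 + 2.326·4.295 = 42.0 weeks

42.0 weeks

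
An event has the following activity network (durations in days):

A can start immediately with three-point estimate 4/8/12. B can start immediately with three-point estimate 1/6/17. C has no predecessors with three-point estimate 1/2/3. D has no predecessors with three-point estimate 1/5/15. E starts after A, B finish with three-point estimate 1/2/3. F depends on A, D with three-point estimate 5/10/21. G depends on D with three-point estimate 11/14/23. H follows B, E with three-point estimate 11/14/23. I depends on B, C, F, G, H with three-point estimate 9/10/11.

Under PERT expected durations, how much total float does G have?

te_A = (4 + 4·8 + 12)/6 = 48/6 = 8
te_B = (1 + 4·6 + 17)/6 = 42/6 = 7
te_C = (1 + 4·2 + 3)/6 = 12/6 = 2
te_D = (1 + 4·5 + 15)/6 = 36/6 = 6
te_E = (1 + 4·2 + 3)/6 = 12/6 = 2
te_F = (5 + 4·10 + 21)/6 = 66/6 = 11
te_G = (11 + 4·14 + 23)/6 = 90/6 = 15
te_H = (11 + 4·14 + 23)/6 = 90/6 = 15
te_I = (9 + 4·10 + 11)/6 = 60/6 = 10

Forward pass:
ES_A = 0; EF_A = 8
ES_B = 0; EF_B = 7
ES_C = 0; EF_C = 2
ES_D = 0; EF_D = 6
ES_E = max(EF_A=8, EF_B=7) = 8; EF_E = 8+2 = 10
ES_F = max(EF_A=8, EF_D=6) = 8; EF_F = 8+11 = 19
ES_G = 6; EF_G = 6+15 = 21
ES_H = max(EF_B=7, EF_E=10) = 10; EF_H = 10+15 = 25
ES_I = max(EF_B=7, EF_C=2, EF_F=19, EF_G=21, EF_H=25) = 25; EF_I = 25+10 = 35
Expected project duration μ = 35 days. Critical path: A → E → H → I.

Backward pass:
LF_I = 35; LS_I = 35−10 = 25
LF_H = LS_I = 25; LS_H = 25−15 = 10
LF_G = LS_I = 25; LS_G = 25−15 = 10
LF_F = LS_I = 25; LS_F = 25−11 = 14
LF_E = LS_H = 10; LS_E = 10−2 = 8
LF_D = min(LS_F=14, LS_G=10) = 10; LS_D = 10−6 = 4
LF_C = LS_I = 25; LS_C = 25−2 = 23
LF_B = min(LS_E=8, LS_H=10, LS_I=25) = 8; LS_B = 8−7 = 1
LF_A = min(LS_E=8, LS_F=14) = 8; LS_A = 8−8 = 0
Slack_G = LS_G − ES_G = 10 − 6 = 4

4 days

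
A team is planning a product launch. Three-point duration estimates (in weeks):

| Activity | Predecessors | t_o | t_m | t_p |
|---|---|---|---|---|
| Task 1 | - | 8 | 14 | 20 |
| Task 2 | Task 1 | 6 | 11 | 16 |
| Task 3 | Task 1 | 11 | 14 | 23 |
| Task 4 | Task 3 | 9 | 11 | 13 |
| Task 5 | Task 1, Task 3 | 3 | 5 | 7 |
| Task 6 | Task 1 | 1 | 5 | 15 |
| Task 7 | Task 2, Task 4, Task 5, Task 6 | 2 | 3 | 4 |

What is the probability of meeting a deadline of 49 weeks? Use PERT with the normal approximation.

te_Task 1 = (8 + 4·14 + 20)/6 = 84/6 = 14; σ²_Task 1 = ((20−8)/6)² = 4.000
te_Task 2 = (6 + 4·11 + 16)/6 = 66/6 = 11; σ²_Task 2 = ((16−6)/6)² = 2.778
te_Task 3 = (11 + 4·14 + 23)/6 = 90/6 = 15; σ²_Task 3 = ((23−11)/6)² = 4.000
te_Task 4 = (9 + 4·11 + 13)/6 = 66/6 = 11; σ²_Task 4 = ((13−9)/6)² = 0.444
te_Task 5 = (3 + 4·5 + 7)/6 = 30/6 = 5; σ²_Task 5 = ((7−3)/6)² = 0.444
te_Task 6 = (1 + 4·5 + 15)/6 = 36/6 = 6; σ²_Task 6 = ((15−1)/6)² = 5.444
te_Task 7 = (2 + 4·3 + 4)/6 = 18/6 = 3; σ²_Task 7 = ((4−2)/6)² = 0.111

Forward pass:
ES_Task 1 = 0; EF_Task 1 = 14
ES_Task 2 = 14; EF_Task 2 = 14+11 = 25
ES_Task 3 = 14; EF_Task 3 = 14+15 = 29
ES_Task 4 = 29; EF_Task 4 = 29+11 = 40
ES_Task 5 = max(EF_Task 1=14, EF_Task 3=29) = 29; EF_Task 5 = 29+5 = 34
ES_Task 6 = 14; EF_Task 6 = 14+6 = 20
ES_Task 7 = max(EF_Task 2=25, EF_Task 4=40, EF_Task 5=34, EF_Task 6=20) = 40; EF_Task 7 = 40+3 = 43
Expected project duration μ = 43 weeks. Critical path: Task 1 → Task 3 → Task 4 → Task 7.

Variance along critical path = 4.000 + 4.000 + 0.444 + 0.111 = 8.556; σ = √8.556 = 2.925 weeks.
Z = (49 − 43) / 2.925 = 2.051
P(T ≤ 49) = Φ(2.051) ≈ 0.980

0.980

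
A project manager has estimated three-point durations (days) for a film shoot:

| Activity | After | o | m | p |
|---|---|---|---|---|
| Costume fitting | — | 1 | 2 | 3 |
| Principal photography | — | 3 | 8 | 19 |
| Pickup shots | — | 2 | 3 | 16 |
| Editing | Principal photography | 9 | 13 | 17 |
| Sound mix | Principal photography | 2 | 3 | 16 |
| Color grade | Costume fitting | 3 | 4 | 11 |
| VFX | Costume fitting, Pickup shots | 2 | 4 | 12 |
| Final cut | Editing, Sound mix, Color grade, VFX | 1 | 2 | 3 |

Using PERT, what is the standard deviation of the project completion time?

3.00 days

te_Costume fitting = (1 + 4·2 + 3)/6 = 12/6 = 2; σ²_Costume fitting = ((3−1)/6)² = 0.111
te_Principal photography = (3 + 4·8 + 19)/6 = 54/6 = 9; σ²_Principal photography = ((19−3)/6)² = 7.111
te_Pickup shots = (2 + 4·3 + 16)/6 = 30/6 = 5; σ²_Pickup shots = ((16−2)/6)² = 5.444
te_Editing = (9 + 4·13 + 17)/6 = 78/6 = 13; σ²_Editing = ((17−9)/6)² = 1.778
te_Sound mix = (2 + 4·3 + 16)/6 = 30/6 = 5; σ²_Sound mix = ((16−2)/6)² = 5.444
te_Color grade = (3 + 4·4 + 11)/6 = 30/6 = 5; σ²_Color grade = ((11−3)/6)² = 1.778
te_VFX = (2 + 4·4 + 12)/6 = 30/6 = 5; σ²_VFX = ((12−2)/6)² = 2.778
te_Final cut = (1 + 4·2 + 3)/6 = 12/6 = 2; σ²_Final cut = ((3−1)/6)² = 0.111

Forward pass:
ES_Costume fitting = 0; EF_Costume fitting = 2
ES_Principal photography = 0; EF_Principal photography = 9
ES_Pickup shots = 0; EF_Pickup shots = 5
ES_Editing = 9; EF_Editing = 9+13 = 22
ES_Sound mix = 9; EF_Sound mix = 9+5 = 14
ES_Color grade = 2; EF_Color grade = 2+5 = 7
ES_VFX = max(EF_Costume fitting=2, EF_Pickup shots=5) = 5; EF_VFX = 5+5 = 10
ES_Final cut = max(EF_Editing=22, EF_Sound mix=14, EF_Color grade=7, EF_VFX=10) = 22; EF_Final cut = 22+2 = 24
Expected project duration μ = 24 days. Critical path: Principal photography → Editing → Final cut.

Variance along critical path = 7.111 + 1.778 + 0.111 = 9.000
σ = √9.000 = 3.000 days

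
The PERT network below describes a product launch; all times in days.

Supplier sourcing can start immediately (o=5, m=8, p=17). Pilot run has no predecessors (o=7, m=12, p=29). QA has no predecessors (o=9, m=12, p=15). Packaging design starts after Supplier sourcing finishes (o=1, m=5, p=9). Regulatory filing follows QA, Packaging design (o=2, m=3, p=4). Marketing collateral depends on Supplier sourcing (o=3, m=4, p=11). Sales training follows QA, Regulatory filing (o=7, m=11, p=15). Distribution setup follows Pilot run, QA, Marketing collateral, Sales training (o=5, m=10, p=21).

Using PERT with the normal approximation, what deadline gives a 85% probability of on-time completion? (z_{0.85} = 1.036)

te_Supplier sourcing = (5 + 4·8 + 17)/6 = 54/6 = 9; σ²_Supplier sourcing = ((17−5)/6)² = 4.000
te_Pilot run = (7 + 4·12 + 29)/6 = 84/6 = 14; σ²_Pilot run = ((29−7)/6)² = 13.444
te_QA = (9 + 4·12 + 15)/6 = 72/6 = 12; σ²_QA = ((15−9)/6)² = 1.000
te_Packaging design = (1 + 4·5 + 9)/6 = 30/6 = 5; σ²_Packaging design = ((9−1)/6)² = 1.778
te_Regulatory filing = (2 + 4·3 + 4)/6 = 18/6 = 3; σ²_Regulatory filing = ((4−2)/6)² = 0.111
te_Marketing collateral = (3 + 4·4 + 11)/6 = 30/6 = 5; σ²_Marketing collateral = ((11−3)/6)² = 1.778
te_Sales training = (7 + 4·11 + 15)/6 = 66/6 = 11; σ²_Sales training = ((15−7)/6)² = 1.778
te_Distribution setup = (5 + 4·10 + 21)/6 = 66/6 = 11; σ²_Distribution setup = ((21−5)/6)² = 7.111

Forward pass:
ES_Supplier sourcing = 0; EF_Supplier sourcing = 9
ES_Pilot run = 0; EF_Pilot run = 14
ES_QA = 0; EF_QA = 12
ES_Packaging design = 9; EF_Packaging design = 9+5 = 14
ES_Regulatory filing = max(EF_QA=12, EF_Packaging design=14) = 14; EF_Regulatory filing = 14+3 = 17
ES_Marketing collateral = 9; EF_Marketing collateral = 9+5 = 14
ES_Sales training = max(EF_QA=12, EF_Regulatory filing=17) = 17; EF_Sales training = 17+11 = 28
ES_Distribution setup = max(EF_Pilot run=14, EF_QA=12, EF_Marketing collateral=14, EF_Sales training=28) = 28; EF_Distribution setup = 28+11 = 39
Expected project duration μ = 39 days. Critical path: Supplier sourcing → Packaging design → Regulatory filing → Sales training → Distribution setup.

Variance along critical path = 4.000 + 1.778 + 0.111 + 1.778 + 7.111 = 14.778; σ = 3.844 days.
D = μ + z·σ = 39 + 1.036·3.844 = 43.0 days

43.0 days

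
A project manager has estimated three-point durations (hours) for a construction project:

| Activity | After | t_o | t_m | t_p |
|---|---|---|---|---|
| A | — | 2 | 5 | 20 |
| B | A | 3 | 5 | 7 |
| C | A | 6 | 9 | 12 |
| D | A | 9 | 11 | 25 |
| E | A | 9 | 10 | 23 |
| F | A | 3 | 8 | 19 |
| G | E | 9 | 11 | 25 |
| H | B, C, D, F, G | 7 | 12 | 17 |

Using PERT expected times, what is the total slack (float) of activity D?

12 hours

te_A = (2 + 4·5 + 20)/6 = 42/6 = 7
te_B = (3 + 4·5 + 7)/6 = 30/6 = 5
te_C = (6 + 4·9 + 12)/6 = 54/6 = 9
te_D = (9 + 4·11 + 25)/6 = 78/6 = 13
te_E = (9 + 4·10 + 23)/6 = 72/6 = 12
te_F = (3 + 4·8 + 19)/6 = 54/6 = 9
te_G = (9 + 4·11 + 25)/6 = 78/6 = 13
te_H = (7 + 4·12 + 17)/6 = 72/6 = 12

Forward pass:
ES_A = 0; EF_A = 7
ES_B = 7; EF_B = 7+5 = 12
ES_C = 7; EF_C = 7+9 = 16
ES_D = 7; EF_D = 7+13 = 20
ES_E = 7; EF_E = 7+12 = 19
ES_F = 7; EF_F = 7+9 = 16
ES_G = 19; EF_G = 19+13 = 32
ES_H = max(EF_B=12, EF_C=16, EF_D=20, EF_F=16, EF_G=32) = 32; EF_H = 32+12 = 44
Expected project duration μ = 44 hours. Critical path: A → E → G → H.

Backward pass:
LF_H = 44; LS_H = 44−12 = 32
LF_G = LS_H = 32; LS_G = 32−13 = 19
LF_F = LS_H = 32; LS_F = 32−9 = 23
LF_E = LS_G = 19; LS_E = 19−12 = 7
LF_D = LS_H = 32; LS_D = 32−13 = 19
LF_C = LS_H = 32; LS_C = 32−9 = 23
LF_B = LS_H = 32; LS_B = 32−5 = 27
LF_A = min(LS_B=27, LS_C=23, LS_D=19, LS_E=7, LS_F=23) = 7; LS_A = 7−7 = 0
Slack_D = LS_D − ES_D = 19 − 7 = 12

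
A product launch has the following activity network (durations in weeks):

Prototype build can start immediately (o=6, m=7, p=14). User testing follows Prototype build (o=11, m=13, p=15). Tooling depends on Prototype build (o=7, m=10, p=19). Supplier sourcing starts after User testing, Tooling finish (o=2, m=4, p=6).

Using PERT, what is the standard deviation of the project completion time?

te_Prototype build = (6 + 4·7 + 14)/6 = 48/6 = 8; σ²_Prototype build = ((14−6)/6)² = 1.778
te_User testing = (11 + 4·13 + 15)/6 = 78/6 = 13; σ²_User testing = ((15−11)/6)² = 0.444
te_Tooling = (7 + 4·10 + 19)/6 = 66/6 = 11; σ²_Tooling = ((19−7)/6)² = 4.000
te_Supplier sourcing = (2 + 4·4 + 6)/6 = 24/6 = 4; σ²_Supplier sourcing = ((6−2)/6)² = 0.444

Forward pass:
ES_Prototype build = 0; EF_Prototype build = 8
ES_User testing = 8; EF_User testing = 8+13 = 21
ES_Tooling = 8; EF_Tooling = 8+11 = 19
ES_Supplier sourcing = max(EF_User testing=21, EF_Tooling=19) = 21; EF_Supplier sourcing = 21+4 = 25
Expected project duration μ = 25 weeks. Critical path: Prototype build → User testing → Supplier sourcing.

Variance along critical path = 1.778 + 0.444 + 0.444 = 2.667
σ = √2.667 = 1.633 weeks

1.63 weeks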